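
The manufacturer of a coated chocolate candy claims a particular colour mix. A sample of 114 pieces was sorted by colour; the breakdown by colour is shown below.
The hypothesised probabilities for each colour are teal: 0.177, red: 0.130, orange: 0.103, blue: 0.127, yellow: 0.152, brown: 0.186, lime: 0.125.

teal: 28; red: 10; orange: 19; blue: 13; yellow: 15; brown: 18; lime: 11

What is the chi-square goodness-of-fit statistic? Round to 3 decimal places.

Expected counts E_i = n·p_i: 114×0.177 = 20.178, 114×0.130 = 14.82, 114×0.103 = 11.742, 114×0.127 = 14.478, 114×0.152 = 17.328, 114×0.186 = 21.204, 114×0.125 = 14.25.
cat         O        E   (O−E)²/E
teal       28   20.178     3.0322
red        10    14.82     1.5676
orange     19   11.742     4.4863
blue       13   14.478     0.1509
yellow     15   17.328     0.3128
brown      18   21.204     0.4841
lime       11    14.25     0.7412
Sum = 10.775

10.775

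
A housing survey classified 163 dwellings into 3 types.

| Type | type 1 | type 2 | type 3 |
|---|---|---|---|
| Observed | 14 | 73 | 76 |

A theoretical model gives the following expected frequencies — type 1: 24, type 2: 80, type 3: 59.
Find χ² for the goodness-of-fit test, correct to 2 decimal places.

type 1: (14 − 24)²/24 = 100/24 = 4.167
type 2: (73 − 80)²/80 = 49/80 = 0.613
type 3: (76 − 59)²/59 = 289/59 = 4.898
Sum = 9.68

9.68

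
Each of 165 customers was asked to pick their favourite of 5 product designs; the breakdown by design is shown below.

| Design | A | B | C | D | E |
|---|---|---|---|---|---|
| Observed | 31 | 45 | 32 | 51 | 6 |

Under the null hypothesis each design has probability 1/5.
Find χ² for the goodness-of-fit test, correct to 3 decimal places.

Under H₀ each category has probability 1/5, so each expected count is 165/5 = 33.
χ² = (31−33)²/33 + (45−33)²/33 + (32−33)²/33 + (51−33)²/33 + (6−33)²/33
   = 0.1212 + 4.3636 + 0.0303 + 9.8182 + 22.0909
Sum = 36.424

36.424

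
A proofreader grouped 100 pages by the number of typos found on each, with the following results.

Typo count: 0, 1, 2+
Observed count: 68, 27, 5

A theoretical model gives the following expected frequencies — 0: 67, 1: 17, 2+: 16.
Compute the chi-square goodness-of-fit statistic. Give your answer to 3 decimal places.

cat         O        E   (O−E)²/E
0          68       67     0.0149
1          27       17     5.8824
2+          5       16     7.5625
Sum = 13.460

13.460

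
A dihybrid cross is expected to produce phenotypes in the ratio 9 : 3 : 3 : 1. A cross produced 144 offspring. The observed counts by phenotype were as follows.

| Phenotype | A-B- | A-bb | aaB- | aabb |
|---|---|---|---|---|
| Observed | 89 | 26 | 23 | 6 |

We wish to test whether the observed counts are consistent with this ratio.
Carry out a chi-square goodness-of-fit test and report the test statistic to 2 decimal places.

2.42

Ratio total = 16. Expected counts: 144×9/16 = 81, 144×3/16 = 27, 144×3/16 = 27, 144×1/16 = 9.
χ² = (89−81)²/81 + (26−27)²/27 + (23−27)²/27 + (6−9)²/9
   = 0.790 + 0.037 + 0.593 + 1.000
Sum = 2.42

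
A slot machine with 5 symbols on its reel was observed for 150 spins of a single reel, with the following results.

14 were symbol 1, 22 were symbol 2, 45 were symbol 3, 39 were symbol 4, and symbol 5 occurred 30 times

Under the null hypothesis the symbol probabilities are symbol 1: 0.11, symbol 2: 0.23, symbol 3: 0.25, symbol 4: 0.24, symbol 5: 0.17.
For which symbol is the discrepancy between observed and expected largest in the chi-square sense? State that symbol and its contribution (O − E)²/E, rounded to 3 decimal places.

symbol 2, 4.529

Expected counts E_i = n·p_i: 150×0.11 = 16.5, 150×0.23 = 34.5, 150×0.25 = 37.5, 150×0.24 = 36, 150×0.17 = 25.5.
symbol 1: (14 − 16.5)²/16.5 = 6.25/16.5 = 0.3788
symbol 2: (22 − 34.5)²/34.5 = 156.25/34.5 = 4.5290
symbol 3: (45 − 37.5)²/37.5 = 56.25/37.5 = 1.5000
symbol 4: (39 − 36)²/36 = 9/36 = 0.2500
symbol 5: (30 − 25.5)²/25.5 = 20.25/25.5 = 0.7941
The largest term is for symbol 2: 4.529.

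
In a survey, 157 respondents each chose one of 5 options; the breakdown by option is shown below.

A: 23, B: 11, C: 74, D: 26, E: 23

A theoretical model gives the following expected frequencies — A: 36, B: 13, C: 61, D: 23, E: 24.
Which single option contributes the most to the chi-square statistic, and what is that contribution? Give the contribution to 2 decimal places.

cat         O        E   (O−E)²/E
A          23       36      4.694
B          11       13      0.308
C          74       61      2.770
D          26       23      0.391
E          23       24      0.042
The largest term is for A: 4.69.

A, 4.69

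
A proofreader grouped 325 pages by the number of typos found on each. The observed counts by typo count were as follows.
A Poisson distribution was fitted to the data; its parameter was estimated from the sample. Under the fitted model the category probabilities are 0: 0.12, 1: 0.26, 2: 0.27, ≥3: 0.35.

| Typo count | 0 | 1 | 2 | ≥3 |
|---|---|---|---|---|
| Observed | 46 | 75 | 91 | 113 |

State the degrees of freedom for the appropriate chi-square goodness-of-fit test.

There are k = 4 categories and 1 parameter estimated from the data, so df = 4 − 1 − 1 = 2.

2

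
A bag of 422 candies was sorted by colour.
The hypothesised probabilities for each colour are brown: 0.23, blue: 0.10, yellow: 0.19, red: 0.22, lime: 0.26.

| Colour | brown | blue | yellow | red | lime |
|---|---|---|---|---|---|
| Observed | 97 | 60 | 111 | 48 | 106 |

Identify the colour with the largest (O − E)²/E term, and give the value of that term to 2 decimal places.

red, 21.66

Expected counts E_i = n·p_i: 422×0.23 = 97.06, 422×0.10 = 42.2, 422×0.19 = 80.18, 422×0.22 = 92.84, 422×0.26 = 109.72.
brown: (97 − 97.06)²/97.06 = 0.0036/97.06 = 0.000
blue: (60 − 42.2)²/42.2 = 316.84/42.2 = 7.508
yellow: (111 − 80.18)²/80.18 = 949.8724/80.18 = 11.847
red: (48 − 92.84)²/92.84 = 2010.6256/92.84 = 21.657
lime: (106 − 109.72)²/109.72 = 13.8384/109.72 = 0.126
The largest term is for red: 21.66.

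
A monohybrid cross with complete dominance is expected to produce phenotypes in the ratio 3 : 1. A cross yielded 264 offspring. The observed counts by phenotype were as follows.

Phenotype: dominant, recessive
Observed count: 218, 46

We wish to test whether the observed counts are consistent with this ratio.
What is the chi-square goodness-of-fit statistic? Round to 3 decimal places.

Ratio total = 4. Expected counts: 264×3/4 = 198, 264×1/4 = 66.
χ² = (218−198)²/198 + (46−66)²/66
   = 2.0202 + 6.0606
Sum = 8.081

8.081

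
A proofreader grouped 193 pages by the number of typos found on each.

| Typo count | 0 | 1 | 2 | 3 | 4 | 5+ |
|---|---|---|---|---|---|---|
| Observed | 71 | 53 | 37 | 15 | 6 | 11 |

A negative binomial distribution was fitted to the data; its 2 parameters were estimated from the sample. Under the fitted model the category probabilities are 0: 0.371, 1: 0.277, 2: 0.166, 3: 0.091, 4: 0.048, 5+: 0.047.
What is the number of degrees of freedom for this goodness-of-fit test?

There are k = 6 categories and 2 parameters estimated from the data, so df = 6 − 1 − 2 = 3.

3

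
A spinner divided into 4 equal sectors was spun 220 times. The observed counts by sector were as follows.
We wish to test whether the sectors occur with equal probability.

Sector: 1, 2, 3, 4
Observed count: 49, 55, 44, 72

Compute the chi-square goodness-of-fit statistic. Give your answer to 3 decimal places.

8.109

Under H₀ each category has probability 1/4, so each expected count is 220/4 = 55.
1: (49 − 55)²/55 = 36/55 = 0.6545
2: (55 − 55)²/55 = 0/55 = 0.0000
3: (44 − 55)²/55 = 121/55 = 2.2000
4: (72 − 55)²/55 = 289/55 = 5.2545
Sum = 8.109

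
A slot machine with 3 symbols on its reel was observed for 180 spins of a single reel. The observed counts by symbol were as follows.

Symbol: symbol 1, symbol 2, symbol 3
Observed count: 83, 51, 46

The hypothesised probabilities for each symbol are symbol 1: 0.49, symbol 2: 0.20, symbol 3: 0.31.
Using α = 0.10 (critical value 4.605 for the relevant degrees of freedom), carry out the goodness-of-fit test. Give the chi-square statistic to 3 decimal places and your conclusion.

Expected counts E_i = n·p_i: 180×0.49 = 88.2, 180×0.20 = 36, 180×0.31 = 55.8.
χ² = (83−88.2)²/88.2 + (51−36)²/36 + (46−55.8)²/55.8
   = 0.3066 + 6.2500 + 1.7211
Sum = 8.278
df = 2. Since 8.278 > 4.605, we reject H₀.

8.278; reject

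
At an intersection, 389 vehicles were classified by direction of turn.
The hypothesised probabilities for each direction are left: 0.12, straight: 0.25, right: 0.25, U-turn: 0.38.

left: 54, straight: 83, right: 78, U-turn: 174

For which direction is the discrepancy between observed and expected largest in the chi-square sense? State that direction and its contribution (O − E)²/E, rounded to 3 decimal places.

U-turn, 4.637

Expected counts E_i = n·p_i: 389×0.12 = 46.68, 389×0.25 = 97.25, 389×0.25 = 97.25, 389×0.38 = 147.82.
left: (54 − 46.68)²/46.68 = 53.5824/46.68 = 1.1479
straight: (83 − 97.25)²/97.25 = 203.0625/97.25 = 2.0880
right: (78 − 97.25)²/97.25 = 370.5625/97.25 = 3.8104
U-turn: (174 − 147.82)²/147.82 = 685.3924/147.82 = 4.6367
The largest term is for U-turn: 4.637.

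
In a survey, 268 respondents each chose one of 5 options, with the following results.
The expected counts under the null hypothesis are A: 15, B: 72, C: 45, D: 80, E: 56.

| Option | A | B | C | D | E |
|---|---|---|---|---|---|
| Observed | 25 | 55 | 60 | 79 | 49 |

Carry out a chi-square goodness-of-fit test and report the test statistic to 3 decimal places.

χ² = (25−15)²/15 + (55−72)²/72 + (60−45)²/45 + (79−80)²/80 + (49−56)²/56
   = 6.6667 + 4.0139 + 5.0000 + 0.0125 + 0.8750
Sum = 16.568

16.568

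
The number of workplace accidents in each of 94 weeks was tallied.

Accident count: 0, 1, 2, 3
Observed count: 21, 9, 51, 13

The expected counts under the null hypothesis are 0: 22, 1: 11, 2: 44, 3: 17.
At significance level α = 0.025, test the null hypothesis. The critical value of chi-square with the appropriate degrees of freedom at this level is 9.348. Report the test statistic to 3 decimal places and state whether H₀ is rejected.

0: (21 − 22)²/22 = 1/22 = 0.0455
1: (9 − 11)²/11 = 4/11 = 0.3636
2: (51 − 44)²/44 = 49/44 = 1.1136
3: (13 − 17)²/17 = 16/17 = 0.9412
Sum = 2.464
df = 3. Since 2.464 < 9.348, we do not reject H₀.

2.464; do not reject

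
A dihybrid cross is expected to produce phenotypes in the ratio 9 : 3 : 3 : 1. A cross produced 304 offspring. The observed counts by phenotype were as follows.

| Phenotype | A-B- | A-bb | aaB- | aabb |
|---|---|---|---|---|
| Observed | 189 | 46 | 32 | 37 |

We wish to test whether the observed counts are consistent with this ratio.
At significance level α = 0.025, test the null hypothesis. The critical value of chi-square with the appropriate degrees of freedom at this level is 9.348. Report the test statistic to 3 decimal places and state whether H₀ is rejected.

Ratio total = 16. Expected counts: 304×9/16 = 171, 304×3/16 = 57, 304×3/16 = 57, 304×1/16 = 19.
A-B-: (189 − 171)²/171 = 324/171 = 1.8947
A-bb: (46 − 57)²/57 = 121/57 = 2.1228
aaB-: (32 − 57)²/57 = 625/57 = 10.9649
aabb: (37 − 19)²/19 = 324/19 = 17.0526
Sum = 32.035
df = 3. Since 32.035 > 9.348, we reject H₀.

32.035; reject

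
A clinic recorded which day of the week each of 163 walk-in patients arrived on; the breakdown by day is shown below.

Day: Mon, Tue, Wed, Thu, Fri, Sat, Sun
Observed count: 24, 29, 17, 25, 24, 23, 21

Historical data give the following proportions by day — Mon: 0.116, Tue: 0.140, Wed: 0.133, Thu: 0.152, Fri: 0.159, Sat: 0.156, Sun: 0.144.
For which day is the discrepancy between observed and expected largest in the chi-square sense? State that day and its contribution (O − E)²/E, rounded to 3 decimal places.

Tue, 1.674

Expected counts E_i = n·p_i: 163×0.116 = 18.908, 163×0.140 = 22.82, 163×0.133 = 21.679, 163×0.152 = 24.776, 163×0.159 = 25.917, 163×0.156 = 25.428, 163×0.144 = 23.472.
cat         O        E   (O−E)²/E
Mon        24   18.908     1.3713
Tue        29    22.82     1.6736
Wed        17   21.679     1.0099
Thu        25   24.776     0.0020
Fri        24   25.917     0.1418
Sat        23   25.428     0.2318
Sun        21   23.472     0.2603
The largest term is for Tue: 1.674.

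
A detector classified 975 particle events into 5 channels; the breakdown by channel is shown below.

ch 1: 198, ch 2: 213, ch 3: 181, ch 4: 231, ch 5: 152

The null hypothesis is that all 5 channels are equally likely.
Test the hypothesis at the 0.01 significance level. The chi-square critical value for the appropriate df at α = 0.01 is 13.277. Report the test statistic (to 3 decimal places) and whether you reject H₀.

Under H₀ each category has probability 1/5, so each expected count is 975/5 = 195.
ch 1: (198 − 195)²/195 = 9/195 = 0.0462
ch 2: (213 − 195)²/195 = 324/195 = 1.6615
ch 3: (181 − 195)²/195 = 196/195 = 1.0051
ch 4: (231 − 195)²/195 = 1296/195 = 6.6462
ch 5: (152 − 195)²/195 = 1849/195 = 9.4821
Sum = 18.841
df = 4. Since 18.841 > 13.277, we reject H₀.

18.841; reject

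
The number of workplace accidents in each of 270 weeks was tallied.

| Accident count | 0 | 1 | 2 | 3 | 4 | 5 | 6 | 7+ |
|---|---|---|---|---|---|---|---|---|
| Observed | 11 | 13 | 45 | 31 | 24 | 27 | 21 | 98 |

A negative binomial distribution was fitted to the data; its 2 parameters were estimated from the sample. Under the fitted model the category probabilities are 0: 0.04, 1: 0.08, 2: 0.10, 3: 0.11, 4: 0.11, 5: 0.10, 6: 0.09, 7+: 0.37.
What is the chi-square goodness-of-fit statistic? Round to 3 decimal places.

17.063

Expected counts E_i = n·p_i: 270×0.04 = 10.8, 270×0.08 = 21.6, 270×0.10 = 27, 270×0.11 = 29.7, 270×0.11 = 29.7, 270×0.10 = 27, 270×0.09 = 24.3, 270×0.37 = 99.9.
0: (11 − 10.8)²/10.8 = 0.04/10.8 = 0.0037
1: (13 − 21.6)²/21.6 = 73.96/21.6 = 3.4241
2: (45 − 27)²/27 = 324/27 = 12.0000
3: (31 − 29.7)²/29.7 = 1.69/29.7 = 0.0569
4: (24 − 29.7)²/29.7 = 32.49/29.7 = 1.0939
5: (27 − 27)²/27 = 0/27 = 0.0000
6: (21 − 24.3)²/24.3 = 10.89/24.3 = 0.4481
7+: (98 − 99.9)²/99.9 = 3.61/99.9 = 0.0361
Sum = 17.063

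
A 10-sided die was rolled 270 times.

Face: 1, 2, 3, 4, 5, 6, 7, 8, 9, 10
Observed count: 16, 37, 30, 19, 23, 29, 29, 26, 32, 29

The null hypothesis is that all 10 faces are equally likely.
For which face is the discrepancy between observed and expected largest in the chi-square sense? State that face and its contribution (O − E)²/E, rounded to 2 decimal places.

1, 4.48

Expected count for each of the 10 categories: 270/10 = 27.
χ² = (16−27)²/27 + (37−27)²/27 + (30−27)²/27 + (19−27)²/27 + (23−27)²/27 + (29−27)²/27 + (29−27)²/27 + (26−27)²/27 + (32−27)²/27 + (29−27)²/27
   = 4.481 + 3.704 + 0.333 + 2.370 + 0.593 + 0.148 + 0.148 + 0.037 + 0.926 + 0.148
The largest term is for 1: 4.48.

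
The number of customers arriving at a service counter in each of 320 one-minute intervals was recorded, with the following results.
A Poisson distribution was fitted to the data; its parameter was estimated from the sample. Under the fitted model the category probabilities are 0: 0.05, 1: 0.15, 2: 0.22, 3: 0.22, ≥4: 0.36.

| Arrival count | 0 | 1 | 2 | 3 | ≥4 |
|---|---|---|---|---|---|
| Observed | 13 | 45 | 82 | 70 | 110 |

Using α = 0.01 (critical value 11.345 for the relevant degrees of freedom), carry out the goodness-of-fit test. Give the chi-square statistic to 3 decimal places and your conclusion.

2.898; do not reject

Expected counts E_i = n·p_i: 320×0.05 = 16, 320×0.15 = 48, 320×0.22 = 70.4, 320×0.22 = 70.4, 320×0.36 = 115.2.
cat         O        E   (O−E)²/E
0          13       16     0.5625
1          45       48     0.1875
2          82     70.4     1.9114
3          70     70.4     0.0023
≥4        110    115.2     0.2347
Sum = 2.898
df = 3. Since 2.898 < 11.345, we do not reject H₀.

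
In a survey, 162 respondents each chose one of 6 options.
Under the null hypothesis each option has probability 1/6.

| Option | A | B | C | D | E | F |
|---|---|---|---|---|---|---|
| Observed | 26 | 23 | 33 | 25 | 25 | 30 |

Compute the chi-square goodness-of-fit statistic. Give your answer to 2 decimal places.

2.59

Expected count for each of the 6 categories: 162/6 = 27.
A: (26 − 27)²/27 = 1/27 = 0.037
B: (23 − 27)²/27 = 16/27 = 0.593
C: (33 − 27)²/27 = 36/27 = 1.333
D: (25 − 27)²/27 = 4/27 = 0.148
E: (25 − 27)²/27 = 4/27 = 0.148
F: (30 − 27)²/27 = 9/27 = 0.333
Sum = 2.59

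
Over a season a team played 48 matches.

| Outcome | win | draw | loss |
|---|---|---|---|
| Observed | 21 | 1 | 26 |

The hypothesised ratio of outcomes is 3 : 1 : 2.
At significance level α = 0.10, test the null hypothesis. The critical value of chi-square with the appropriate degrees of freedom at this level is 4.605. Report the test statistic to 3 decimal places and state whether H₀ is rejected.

Ratio total = 6. Expected counts: 48×3/6 = 24, 48×1/6 = 8, 48×2/6 = 16.
χ² = (21−24)²/24 + (1−8)²/8 + (26−16)²/16
   = 0.3750 + 6.1250 + 6.2500
Sum = 12.750
df = 2. Since 12.750 > 4.605, we reject H₀.

12.750; reject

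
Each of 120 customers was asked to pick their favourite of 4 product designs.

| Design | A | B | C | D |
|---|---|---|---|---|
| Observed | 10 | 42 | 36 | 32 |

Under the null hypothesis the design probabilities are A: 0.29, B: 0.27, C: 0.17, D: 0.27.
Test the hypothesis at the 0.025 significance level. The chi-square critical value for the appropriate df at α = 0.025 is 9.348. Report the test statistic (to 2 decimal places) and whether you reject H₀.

32.45; reject

Expected counts E_i = n·p_i: 120×0.29 = 34.8, 120×0.27 = 32.4, 120×0.17 = 20.4, 120×0.27 = 32.4.
χ² = (10−34.8)²/34.8 + (42−32.4)²/32.4 + (36−20.4)²/20.4 + (32−32.4)²/32.4
   = 17.674 + 2.844 + 11.929 + 0.005
Sum = 32.45
df = 3. Since 32.45 > 9.348, we reject H₀.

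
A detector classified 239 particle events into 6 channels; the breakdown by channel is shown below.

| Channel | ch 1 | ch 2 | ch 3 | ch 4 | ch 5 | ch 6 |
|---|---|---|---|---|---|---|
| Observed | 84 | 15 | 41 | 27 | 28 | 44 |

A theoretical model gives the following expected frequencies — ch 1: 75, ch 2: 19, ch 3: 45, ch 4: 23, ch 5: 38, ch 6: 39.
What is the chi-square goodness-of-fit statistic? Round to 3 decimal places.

ch 1: (84 − 75)²/75 = 81/75 = 1.0800
ch 2: (15 − 19)²/19 = 16/19 = 0.8421
ch 3: (41 − 45)²/45 = 16/45 = 0.3556
ch 4: (27 − 23)²/23 = 16/23 = 0.6957
ch 5: (28 − 38)²/38 = 100/38 = 2.6316
ch 6: (44 − 39)²/39 = 25/39 = 0.6410
Sum = 6.246

6.246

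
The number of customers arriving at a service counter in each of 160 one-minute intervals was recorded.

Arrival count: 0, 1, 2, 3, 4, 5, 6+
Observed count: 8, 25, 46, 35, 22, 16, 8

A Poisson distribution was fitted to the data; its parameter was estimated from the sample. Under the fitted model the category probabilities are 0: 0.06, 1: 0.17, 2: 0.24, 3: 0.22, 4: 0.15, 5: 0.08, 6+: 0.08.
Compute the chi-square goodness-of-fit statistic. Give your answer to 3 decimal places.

Expected counts E_i = n·p_i: 160×0.06 = 9.6, 160×0.17 = 27.2, 160×0.24 = 38.4, 160×0.22 = 35.2, 160×0.15 = 24, 160×0.08 = 12.8, 160×0.08 = 12.8.
χ² = (8−9.6)²/9.6 + (25−27.2)²/27.2 + (46−38.4)²/38.4 + (35−35.2)²/35.2 + (22−24)²/24 + (16−12.8)²/12.8 + (8−12.8)²/12.8
   = 0.2667 + 0.1779 + 1.5042 + 0.0011 + 0.1667 + 0.8000 + 1.8000
Sum = 4.717

4.717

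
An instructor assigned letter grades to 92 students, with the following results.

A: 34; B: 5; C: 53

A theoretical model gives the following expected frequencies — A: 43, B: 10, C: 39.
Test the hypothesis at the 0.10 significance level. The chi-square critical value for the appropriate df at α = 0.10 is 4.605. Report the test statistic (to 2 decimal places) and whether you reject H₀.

9.41; reject

χ² = (34−43)²/43 + (5−10)²/10 + (53−39)²/39
   = 1.884 + 2.500 + 5.026
Sum = 9.41
df = 2. Since 9.41 > 4.605, we reject H₀.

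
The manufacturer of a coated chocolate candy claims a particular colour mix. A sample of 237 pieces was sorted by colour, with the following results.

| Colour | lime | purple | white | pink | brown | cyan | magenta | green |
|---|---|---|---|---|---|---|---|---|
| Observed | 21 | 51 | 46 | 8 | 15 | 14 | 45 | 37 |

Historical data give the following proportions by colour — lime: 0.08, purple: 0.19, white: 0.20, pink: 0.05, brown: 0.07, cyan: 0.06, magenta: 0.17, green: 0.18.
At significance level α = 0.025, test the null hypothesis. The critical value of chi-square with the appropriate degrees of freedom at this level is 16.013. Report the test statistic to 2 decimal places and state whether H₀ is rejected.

Expected counts E_i = n·p_i: 237×0.08 = 18.96, 237×0.19 = 45.03, 237×0.20 = 47.4, 237×0.05 = 11.85, 237×0.07 = 16.59, 237×0.06 = 14.22, 237×0.17 = 40.29, 237×0.18 = 42.66.
cat          O        E   (O−E)²/E
lime        21    18.96      0.219
purple      51    45.03      0.791
white       46     47.4      0.041
pink         8    11.85      1.251
brown       15    16.59      0.152
cyan        14    14.22      0.003
magenta     45    40.29      0.551
green       37    42.66      0.751
Sum = 3.76
df = 7. Since 3.76 < 16.013, we do not reject H₀.

3.76; do not reject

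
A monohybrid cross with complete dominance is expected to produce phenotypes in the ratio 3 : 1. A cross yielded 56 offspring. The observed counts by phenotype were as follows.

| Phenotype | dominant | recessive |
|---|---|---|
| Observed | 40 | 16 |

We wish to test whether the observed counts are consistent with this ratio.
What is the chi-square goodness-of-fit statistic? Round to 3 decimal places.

0.381

Ratio total = 4. Expected counts: 56×3/4 = 42, 56×1/4 = 14.
cat            O        E   (O−E)²/E
dominant      40       42     0.0952
recessive     16       14     0.2857
Sum = 0.381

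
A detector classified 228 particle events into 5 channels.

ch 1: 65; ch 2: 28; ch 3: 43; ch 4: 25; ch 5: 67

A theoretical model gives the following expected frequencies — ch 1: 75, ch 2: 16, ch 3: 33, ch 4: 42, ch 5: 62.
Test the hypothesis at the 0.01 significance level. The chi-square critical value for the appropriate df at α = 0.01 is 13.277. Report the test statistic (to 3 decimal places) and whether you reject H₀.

cat         O        E   (O−E)²/E
ch 1       65       75     1.3333
ch 2       28       16     9.0000
ch 3       43       33     3.0303
ch 4       25       42     6.8810
ch 5       67       62     0.4032
Sum = 20.648
df = 4. Since 20.648 > 13.277, we reject H₀.

20.648; reject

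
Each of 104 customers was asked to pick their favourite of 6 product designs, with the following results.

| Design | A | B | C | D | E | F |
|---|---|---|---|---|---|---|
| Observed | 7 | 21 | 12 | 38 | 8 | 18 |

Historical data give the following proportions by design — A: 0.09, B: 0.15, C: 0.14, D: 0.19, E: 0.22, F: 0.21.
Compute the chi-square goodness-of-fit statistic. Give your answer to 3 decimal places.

30.104

Expected counts E_i = n·p_i: 104×0.09 = 9.36, 104×0.15 = 15.6, 104×0.14 = 14.56, 104×0.19 = 19.76, 104×0.22 = 22.88, 104×0.21 = 21.84.
χ² = (7−9.36)²/9.36 + (21−15.6)²/15.6 + (12−14.56)²/14.56 + (38−19.76)²/19.76 + (8−22.88)²/22.88 + (18−21.84)²/21.84
   = 0.5950 + 1.8692 + 0.4501 + 16.8369 + 9.6772 + 0.6752
Sum = 30.104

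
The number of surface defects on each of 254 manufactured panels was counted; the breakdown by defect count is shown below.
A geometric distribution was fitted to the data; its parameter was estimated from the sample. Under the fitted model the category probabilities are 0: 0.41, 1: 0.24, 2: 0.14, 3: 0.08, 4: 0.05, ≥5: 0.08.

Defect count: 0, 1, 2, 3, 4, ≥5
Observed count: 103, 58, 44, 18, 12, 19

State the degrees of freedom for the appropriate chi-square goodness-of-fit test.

4

There are k = 6 categories and 1 parameter estimated from the data, so df = 6 − 1 − 1 = 4.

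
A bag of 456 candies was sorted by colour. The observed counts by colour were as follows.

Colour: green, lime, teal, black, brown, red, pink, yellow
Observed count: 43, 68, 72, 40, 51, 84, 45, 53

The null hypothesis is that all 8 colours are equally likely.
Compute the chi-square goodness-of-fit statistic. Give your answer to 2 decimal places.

30.81

Expected count for each of the 8 categories: 456/8 = 57.
χ² = (43−57)²/57 + (68−57)²/57 + (72−57)²/57 + (40−57)²/57 + (51−57)²/57 + (84−57)²/57 + (45−57)²/57 + (53−57)²/57
   = 3.439 + 2.123 + 3.947 + 5.070 + 0.632 + 12.789 + 2.526 + 0.281
Sum = 30.81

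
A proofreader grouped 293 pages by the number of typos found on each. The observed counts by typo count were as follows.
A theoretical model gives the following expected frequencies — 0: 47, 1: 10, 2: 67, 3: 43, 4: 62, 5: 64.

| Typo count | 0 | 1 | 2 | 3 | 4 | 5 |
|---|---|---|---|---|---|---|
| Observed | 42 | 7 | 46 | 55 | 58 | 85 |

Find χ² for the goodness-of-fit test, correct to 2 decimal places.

18.51

cat         O        E   (O−E)²/E
0          42       47      0.532
1           7       10      0.900
2          46       67      6.582
3          55       43      3.349
4          58       62      0.258
5          85       64      6.891
Sum = 18.51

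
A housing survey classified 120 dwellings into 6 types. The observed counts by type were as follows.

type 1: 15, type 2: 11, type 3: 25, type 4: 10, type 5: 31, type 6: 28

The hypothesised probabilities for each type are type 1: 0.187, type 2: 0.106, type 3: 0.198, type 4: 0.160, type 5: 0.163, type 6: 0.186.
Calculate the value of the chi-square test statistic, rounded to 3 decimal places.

Expected counts E_i = n·p_i: 120×0.187 = 22.44, 120×0.106 = 12.72, 120×0.198 = 23.76, 120×0.160 = 19.2, 120×0.163 = 19.56, 120×0.186 = 22.32.
type 1: (15 − 22.44)²/22.44 = 55.3536/22.44 = 2.4667
type 2: (11 − 12.72)²/12.72 = 2.9584/12.72 = 0.2326
type 3: (25 − 23.76)²/23.76 = 1.5376/23.76 = 0.0647
type 4: (10 − 19.2)²/19.2 = 84.64/19.2 = 4.4083
type 5: (31 − 19.56)²/19.56 = 130.8736/19.56 = 6.6909
type 6: (28 − 22.32)²/22.32 = 32.2624/22.32 = 1.4454
Sum = 15.309

15.309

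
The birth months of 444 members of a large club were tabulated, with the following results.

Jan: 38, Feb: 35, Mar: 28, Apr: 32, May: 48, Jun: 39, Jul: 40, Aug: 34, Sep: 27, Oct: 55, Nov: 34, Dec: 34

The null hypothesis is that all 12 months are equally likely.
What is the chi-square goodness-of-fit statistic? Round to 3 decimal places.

Under H₀ each category has probability 1/12, so each expected count is 444/12 = 37.
cat         O        E   (O−E)²/E
Jan        38       37     0.0270
Feb        35       37     0.1081
Mar        28       37     2.1892
Apr        32       37     0.6757
May        48       37     3.2703
Jun        39       37     0.1081
Jul        40       37     0.2432
Aug        34       37     0.2432
Sep        27       37     2.7027
Oct        55       37     8.7568
Nov        34       37     0.2432
Dec        34       37     0.2432
Sum = 18.811

18.811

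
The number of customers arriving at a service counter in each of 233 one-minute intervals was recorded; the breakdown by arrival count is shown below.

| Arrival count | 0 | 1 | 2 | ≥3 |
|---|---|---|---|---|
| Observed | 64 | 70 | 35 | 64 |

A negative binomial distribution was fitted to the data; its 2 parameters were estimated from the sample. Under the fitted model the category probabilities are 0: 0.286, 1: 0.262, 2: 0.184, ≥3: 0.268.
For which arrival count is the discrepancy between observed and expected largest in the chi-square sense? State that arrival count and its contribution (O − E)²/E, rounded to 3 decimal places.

2, 1.445

Expected counts E_i = n·p_i: 233×0.286 = 66.638, 233×0.262 = 61.046, 233×0.184 = 42.872, 233×0.268 = 62.444.
cat         O        E   (O−E)²/E
0          64   66.638     0.1044
1          70   61.046     1.3133
2          35   42.872     1.4454
≥3         64   62.444     0.0388
The largest term is for 2: 1.445.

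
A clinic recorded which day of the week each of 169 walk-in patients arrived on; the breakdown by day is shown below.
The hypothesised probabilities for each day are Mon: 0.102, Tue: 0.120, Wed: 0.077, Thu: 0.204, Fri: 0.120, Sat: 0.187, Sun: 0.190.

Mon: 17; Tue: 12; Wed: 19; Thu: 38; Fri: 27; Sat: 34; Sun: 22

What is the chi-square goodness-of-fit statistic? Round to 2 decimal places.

12.09

Expected counts E_i = n·p_i: 169×0.102 = 17.238, 169×0.120 = 20.28, 169×0.077 = 13.013, 169×0.204 = 34.476, 169×0.120 = 20.28, 169×0.187 = 31.603, 169×0.190 = 32.11.
Mon: (17 − 17.238)²/17.238 = 0.056644/17.238 = 0.003
Tue: (12 − 20.28)²/20.28 = 68.5584/20.28 = 3.381
Wed: (19 − 13.013)²/13.013 = 35.844169/13.013 = 2.754
Thu: (38 − 34.476)²/34.476 = 12.418576/34.476 = 0.360
Fri: (27 − 20.28)²/20.28 = 45.1584/20.28 = 2.227
Sat: (34 − 31.603)²/31.603 = 5.745609/31.603 = 0.182
Sun: (22 − 32.11)²/32.11 = 102.2121/32.11 = 3.183
Sum = 12.09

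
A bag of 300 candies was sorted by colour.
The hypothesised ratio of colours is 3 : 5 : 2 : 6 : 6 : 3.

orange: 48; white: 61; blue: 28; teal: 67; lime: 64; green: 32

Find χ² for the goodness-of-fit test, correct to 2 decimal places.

Ratio total = 25. Expected counts: 300×3/25 = 36, 300×5/25 = 60, 300×2/25 = 24, 300×6/25 = 72, 300×6/25 = 72, 300×3/25 = 36.
cat         O        E   (O−E)²/E
orange     48       36      4.000
white      61       60      0.017
blue       28       24      0.667
teal       67       72      0.347
lime       64       72      0.889
green      32       36      0.444
Sum = 6.36

6.36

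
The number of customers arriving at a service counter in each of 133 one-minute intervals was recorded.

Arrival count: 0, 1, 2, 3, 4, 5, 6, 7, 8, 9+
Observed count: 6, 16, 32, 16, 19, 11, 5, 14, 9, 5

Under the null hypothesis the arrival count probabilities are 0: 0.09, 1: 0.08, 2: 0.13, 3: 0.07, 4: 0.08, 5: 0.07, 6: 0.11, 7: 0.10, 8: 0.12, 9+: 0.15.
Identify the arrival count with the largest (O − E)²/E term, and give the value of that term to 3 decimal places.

2, 12.515

Expected counts E_i = n·p_i: 133×0.09 = 11.97, 133×0.08 = 10.64, 133×0.13 = 17.29, 133×0.07 = 9.31, 133×0.08 = 10.64, 133×0.07 = 9.31, 133×0.11 = 14.63, 133×0.10 = 13.3, 133×0.12 = 15.96, 133×0.15 = 19.95.
χ² = (6−11.97)²/11.97 + (16−10.64)²/10.64 + (32−17.29)²/17.29 + (16−9.31)²/9.31 + (19−10.64)²/10.64 + (11−9.31)²/9.31 + (5−14.63)²/14.63 + (14−13.3)²/13.3 + (9−15.96)²/15.96 + (5−19.95)²/19.95
   = 2.9775 + 2.7002 + 12.5150 + 4.8073 + 6.5686 + 0.3068 + 6.3388 + 0.0368 + 3.0352 + 11.2031
The largest term is for 2: 12.515.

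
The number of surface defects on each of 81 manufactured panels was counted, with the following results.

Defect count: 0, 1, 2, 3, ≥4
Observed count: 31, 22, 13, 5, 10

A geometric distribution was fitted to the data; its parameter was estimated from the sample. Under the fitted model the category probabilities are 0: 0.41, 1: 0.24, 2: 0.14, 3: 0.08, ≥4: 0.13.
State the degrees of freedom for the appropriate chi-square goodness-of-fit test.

3

There are k = 5 categories and 1 parameter estimated from the data, so df = 5 − 1 − 1 = 3.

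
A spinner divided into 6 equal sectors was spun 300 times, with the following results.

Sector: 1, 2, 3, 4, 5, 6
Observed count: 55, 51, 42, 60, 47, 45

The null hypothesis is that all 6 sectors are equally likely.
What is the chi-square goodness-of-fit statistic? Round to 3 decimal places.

Expected count for each of the 6 categories: 300/6 = 50.
χ² = (55−50)²/50 + (51−50)²/50 + (42−50)²/50 + (60−50)²/50 + (47−50)²/50 + (45−50)²/50
   = 0.5000 + 0.0200 + 1.2800 + 2.0000 + 0.1800 + 0.5000
Sum = 4.480

4.480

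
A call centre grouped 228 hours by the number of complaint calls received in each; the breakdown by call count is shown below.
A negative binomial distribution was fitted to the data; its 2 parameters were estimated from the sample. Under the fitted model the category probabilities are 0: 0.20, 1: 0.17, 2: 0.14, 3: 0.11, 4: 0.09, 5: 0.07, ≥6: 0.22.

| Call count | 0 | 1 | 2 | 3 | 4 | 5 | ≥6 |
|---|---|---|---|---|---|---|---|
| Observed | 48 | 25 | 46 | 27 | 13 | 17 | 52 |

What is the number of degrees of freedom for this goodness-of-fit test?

There are k = 7 categories and 2 parameters estimated from the data, so df = 7 − 1 − 2 = 4.

4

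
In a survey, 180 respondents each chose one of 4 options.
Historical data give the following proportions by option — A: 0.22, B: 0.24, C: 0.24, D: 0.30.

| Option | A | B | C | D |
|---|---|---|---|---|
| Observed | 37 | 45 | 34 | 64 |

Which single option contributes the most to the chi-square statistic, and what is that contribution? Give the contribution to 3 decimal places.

C, 1.959

Expected counts E_i = n·p_i: 180×0.22 = 39.6, 180×0.24 = 43.2, 180×0.24 = 43.2, 180×0.30 = 54.
A: (37 − 39.6)²/39.6 = 6.76/39.6 = 0.1707
B: (45 − 43.2)²/43.2 = 3.24/43.2 = 0.0750
C: (34 − 43.2)²/43.2 = 84.64/43.2 = 1.9593
D: (64 − 54)²/54 = 100/54 = 1.8519
The largest term is for C: 1.959.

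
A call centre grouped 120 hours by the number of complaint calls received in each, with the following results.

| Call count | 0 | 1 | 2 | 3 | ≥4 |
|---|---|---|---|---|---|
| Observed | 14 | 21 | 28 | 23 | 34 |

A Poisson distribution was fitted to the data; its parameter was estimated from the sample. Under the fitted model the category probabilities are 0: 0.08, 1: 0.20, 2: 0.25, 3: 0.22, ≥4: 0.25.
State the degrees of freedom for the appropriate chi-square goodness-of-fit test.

3

There are k = 5 categories and 1 parameter estimated from the data, so df = 5 − 1 − 1 = 3.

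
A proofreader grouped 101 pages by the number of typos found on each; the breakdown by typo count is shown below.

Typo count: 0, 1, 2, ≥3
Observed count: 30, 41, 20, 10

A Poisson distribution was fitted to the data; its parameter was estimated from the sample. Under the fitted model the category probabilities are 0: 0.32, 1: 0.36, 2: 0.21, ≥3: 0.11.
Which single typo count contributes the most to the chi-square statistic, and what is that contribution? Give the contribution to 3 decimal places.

Expected counts E_i = n·p_i: 101×0.32 = 32.32, 101×0.36 = 36.36, 101×0.21 = 21.21, 101×0.11 = 11.11.
cat         O        E   (O−E)²/E
0          30    32.32     0.1665
1          41    36.36     0.5921
2          20    21.21     0.0690
≥3         10    11.11     0.1109
The largest term is for 1: 0.592.

1, 0.592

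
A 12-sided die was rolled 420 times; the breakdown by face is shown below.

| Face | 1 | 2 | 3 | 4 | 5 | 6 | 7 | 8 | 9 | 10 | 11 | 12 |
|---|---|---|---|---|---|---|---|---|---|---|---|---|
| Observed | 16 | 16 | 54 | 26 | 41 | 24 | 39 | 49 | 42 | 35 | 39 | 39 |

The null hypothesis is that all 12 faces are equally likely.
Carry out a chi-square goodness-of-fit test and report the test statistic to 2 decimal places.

46.11

Expected count for each of the 12 categories: 420/12 = 35.
χ² = (16−35)²/35 + (16−35)²/35 + (54−35)²/35 + (26−35)²/35 + (41−35)²/35 + (24−35)²/35 + (39−35)²/35 + (49−35)²/35 + (42−35)²/35 + (35−35)²/35 + (39−35)²/35 + (39−35)²/35
   = 10.314 + 10.314 + 10.314 + 2.314 + 1.029 + 3.457 + 0.457 + 5.600 + 1.400 + 0.000 + 0.457 + 0.457
Sum = 46.11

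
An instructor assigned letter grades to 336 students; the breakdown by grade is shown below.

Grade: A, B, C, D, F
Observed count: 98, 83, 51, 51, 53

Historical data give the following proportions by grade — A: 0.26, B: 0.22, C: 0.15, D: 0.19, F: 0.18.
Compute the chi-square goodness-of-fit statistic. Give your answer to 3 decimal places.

5.926

Expected counts E_i = n·p_i: 336×0.26 = 87.36, 336×0.22 = 73.92, 336×0.15 = 50.4, 336×0.19 = 63.84, 336×0.18 = 60.48.
χ² = (98−87.36)²/87.36 + (83−73.92)²/73.92 + (51−50.4)²/50.4 + (51−63.84)²/63.84 + (53−60.48)²/60.48
   = 1.2959 + 1.1153 + 0.0071 + 2.5825 + 0.9251
Sum = 5.926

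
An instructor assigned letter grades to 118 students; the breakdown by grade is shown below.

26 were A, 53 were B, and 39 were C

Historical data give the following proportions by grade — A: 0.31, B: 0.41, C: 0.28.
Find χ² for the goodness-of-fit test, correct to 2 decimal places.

4.58

Expected counts E_i = n·p_i: 118×0.31 = 36.58, 118×0.41 = 48.38, 118×0.28 = 33.04.
χ² = (26−36.58)²/36.58 + (53−48.38)²/48.38 + (39−33.04)²/33.04
   = 3.060 + 0.441 + 1.075
Sum = 4.58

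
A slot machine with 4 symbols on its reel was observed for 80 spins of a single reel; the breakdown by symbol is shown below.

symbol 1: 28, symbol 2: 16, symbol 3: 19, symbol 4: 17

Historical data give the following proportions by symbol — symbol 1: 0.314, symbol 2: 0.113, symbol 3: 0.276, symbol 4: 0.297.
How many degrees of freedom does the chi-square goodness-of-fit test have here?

3

There are k = 4 categories and no parameters were estimated from the data, so df = 4 − 1 = 3.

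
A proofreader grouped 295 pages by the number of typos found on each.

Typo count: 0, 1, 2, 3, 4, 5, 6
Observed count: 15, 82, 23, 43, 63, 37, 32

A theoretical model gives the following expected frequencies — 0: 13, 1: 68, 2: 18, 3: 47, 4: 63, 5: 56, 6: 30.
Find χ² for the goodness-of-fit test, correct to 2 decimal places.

11.50

0: (15 − 13)²/13 = 4/13 = 0.308
1: (82 − 68)²/68 = 196/68 = 2.882
2: (23 − 18)²/18 = 25/18 = 1.389
3: (43 − 47)²/47 = 16/47 = 0.340
4: (63 − 63)²/63 = 0/63 = 0.000
5: (37 − 56)²/56 = 361/56 = 6.446
6: (32 − 30)²/30 = 4/30 = 0.133
Sum = 11.50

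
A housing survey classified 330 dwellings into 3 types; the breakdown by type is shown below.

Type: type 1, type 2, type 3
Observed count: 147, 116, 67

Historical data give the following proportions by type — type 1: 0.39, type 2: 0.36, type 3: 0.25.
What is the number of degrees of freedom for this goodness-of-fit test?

2

There are k = 3 categories and no parameters were estimated from the data, so df = 3 − 1 = 2.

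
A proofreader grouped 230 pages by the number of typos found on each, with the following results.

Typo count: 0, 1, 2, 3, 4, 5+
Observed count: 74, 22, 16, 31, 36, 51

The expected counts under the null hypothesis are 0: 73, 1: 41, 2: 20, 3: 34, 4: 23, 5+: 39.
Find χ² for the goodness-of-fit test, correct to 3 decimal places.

20.923

cat         O        E   (O−E)²/E
0          74       73     0.0137
1          22       41     8.8049
2          16       20     0.8000
3          31       34     0.2647
4          36       23     7.3478
5+         51       39     3.6923
Sum = 20.923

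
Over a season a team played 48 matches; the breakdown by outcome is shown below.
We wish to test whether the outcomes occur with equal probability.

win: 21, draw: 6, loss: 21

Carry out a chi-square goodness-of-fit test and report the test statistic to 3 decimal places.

9.375

Expected count for each of the 3 categories: 48/3 = 16.
χ² = (21−16)²/16 + (6−16)²/16 + (21−16)²/16
   = 1.5625 + 6.2500 + 1.5625
Sum = 9.375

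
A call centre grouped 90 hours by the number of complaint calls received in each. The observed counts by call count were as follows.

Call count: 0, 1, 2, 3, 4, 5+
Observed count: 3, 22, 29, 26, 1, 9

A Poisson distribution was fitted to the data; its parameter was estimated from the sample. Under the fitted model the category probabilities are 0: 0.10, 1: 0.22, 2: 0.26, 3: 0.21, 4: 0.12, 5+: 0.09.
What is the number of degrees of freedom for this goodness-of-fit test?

4

There are k = 6 categories and 1 parameter estimated from the data, so df = 6 − 1 − 1 = 4.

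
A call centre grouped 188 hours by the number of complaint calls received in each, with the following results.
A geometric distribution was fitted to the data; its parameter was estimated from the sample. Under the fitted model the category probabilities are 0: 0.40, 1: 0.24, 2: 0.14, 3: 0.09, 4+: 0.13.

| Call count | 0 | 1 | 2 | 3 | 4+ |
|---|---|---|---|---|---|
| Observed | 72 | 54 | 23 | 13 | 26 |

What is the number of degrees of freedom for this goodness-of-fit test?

There are k = 5 categories and 1 parameter estimated from the data, so df = 5 − 1 − 1 = 3.

3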